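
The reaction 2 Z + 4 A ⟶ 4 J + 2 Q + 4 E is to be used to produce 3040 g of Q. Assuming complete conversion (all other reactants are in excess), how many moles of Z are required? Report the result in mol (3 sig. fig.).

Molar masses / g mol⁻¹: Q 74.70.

40.7 mol

n(Q) = 3040 / 74.70 = 40.70 mol
n(Z) = (2/2) × 40.70 = 40.70 mol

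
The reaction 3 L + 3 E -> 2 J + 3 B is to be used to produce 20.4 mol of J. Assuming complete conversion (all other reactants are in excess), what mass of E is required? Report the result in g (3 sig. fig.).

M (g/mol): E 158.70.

4860 g

n(J) = 20.40 mol
n(E) = (3/2) × 20.40 = 30.60 mol
mass = 30.60 × 158.70 = 4856 g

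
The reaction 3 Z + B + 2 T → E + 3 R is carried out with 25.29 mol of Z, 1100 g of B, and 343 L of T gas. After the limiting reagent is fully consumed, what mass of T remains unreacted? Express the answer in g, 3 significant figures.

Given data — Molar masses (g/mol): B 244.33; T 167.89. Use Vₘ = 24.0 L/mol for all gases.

n(Z) = 25.29 mol
n(B) = 1100 / 244.33 = 4.502 mol
n(T) = 343.0 / 24.0 = 14.29 mol
n/ν for Z = 25.29/3 = 8.430
n/ν for B = 4.502/1 = 4.502
n/ν for T = 14.29/2 = 7.145
Smallest n/ν is B → limiting reagent.
T consumed = (2/1) × 4.502 = 9.004 mol
T remaining = 14.29 − 9.004 = 5.286 mol
mass = 5.286 × 167.89 = 887.5 g

888 g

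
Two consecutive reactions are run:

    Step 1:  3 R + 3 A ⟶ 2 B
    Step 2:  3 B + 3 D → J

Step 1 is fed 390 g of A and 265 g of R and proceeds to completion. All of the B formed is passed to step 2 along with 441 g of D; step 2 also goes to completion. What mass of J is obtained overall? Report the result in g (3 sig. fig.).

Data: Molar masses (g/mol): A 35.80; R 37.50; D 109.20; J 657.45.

885 g

Step 1:
n(A) = 390.0 / 35.80 = 10.89 mol
n(R) = 265.0 / 37.50 = 7.067 mol
n/ν → A: 3.630, R: 2.356; R is limiting.
n(B) produced = (2/3) × 7.067 = 4.711 mol
Step 2:
n(B) available = 4.711 mol
n(D) = 441.0 / 109.20 = 4.038 mol
n/ν → B: 1.570, D: 1.346; D is limiting.
n(J) = (1/3) × 4.038 = 1.346 mol
mass = 1.346 × 657.45 = 884.9 g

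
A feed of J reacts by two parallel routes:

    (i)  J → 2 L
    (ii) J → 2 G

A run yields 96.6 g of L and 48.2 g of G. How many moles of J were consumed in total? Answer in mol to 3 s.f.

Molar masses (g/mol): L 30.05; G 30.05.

n(L) = 96.6 / 30.05 = 3.215 mol
n(G) = 48.2 / 30.05 = 1.604 mol
n(J) via (i) = (1/2)×3.215 = 1.608 mol
n(J) via (ii) = (1/2)×1.604 = 0.8020 mol
total n(J) = 1.608 + 0.8020 = 2.410 mol

2.41 mol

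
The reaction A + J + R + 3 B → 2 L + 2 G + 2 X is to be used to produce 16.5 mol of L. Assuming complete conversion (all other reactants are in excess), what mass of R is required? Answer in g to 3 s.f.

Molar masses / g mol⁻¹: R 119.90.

n(L) = 16.50 mol
n(R) = (1/2) × 16.50 = 8.250 mol
mass = 8.250 × 119.90 = 989.2 g

989 g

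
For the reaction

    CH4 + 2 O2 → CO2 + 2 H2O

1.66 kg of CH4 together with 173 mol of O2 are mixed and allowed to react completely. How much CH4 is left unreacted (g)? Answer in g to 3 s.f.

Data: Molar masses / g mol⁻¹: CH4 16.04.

n(CH4) = 1.660×1000 / 16.04 = 103.5 mol
n(O2) = 173.0 mol
n/ν → CH4: 103.5, O2: 86.50; O2 is limiting.
CH4 consumed = (1/2) × 173.0 = 86.50 mol
CH4 remaining = 103.5 − 86.50 = 17.00 mol
mass = 17.00 × 16.04 = 272.7 g

273 g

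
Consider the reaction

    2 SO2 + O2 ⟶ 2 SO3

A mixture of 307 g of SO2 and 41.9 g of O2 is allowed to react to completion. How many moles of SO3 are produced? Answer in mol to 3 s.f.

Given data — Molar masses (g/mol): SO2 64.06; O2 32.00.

2.62 mol

n(SO2) = 307.0 / 64.06 = 4.792 mol
n(O2) = 41.90 / 32.00 = 1.309 mol
n/ν for SO2 = 4.792/2 = 2.396
n/ν for O2 = 1.309/1 = 1.309
Smallest n/ν is O2 → limiting reagent.
n(SO3) = (2/1) × 1.309 = 2.618 mol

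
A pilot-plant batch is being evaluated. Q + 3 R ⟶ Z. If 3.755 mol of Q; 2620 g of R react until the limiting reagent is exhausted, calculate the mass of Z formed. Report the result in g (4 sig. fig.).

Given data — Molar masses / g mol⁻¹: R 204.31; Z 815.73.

3063 g

n(Q) = 3.755 mol
n(R) = 2620 / 204.31 = 12.82 mol
n/ν → Q: 3.755, R: 4.273; Q is limiting.
n(Z) = (1/1) × 3.755 = 3.755 mol
mass = 3.755 × 815.73 = 3063 g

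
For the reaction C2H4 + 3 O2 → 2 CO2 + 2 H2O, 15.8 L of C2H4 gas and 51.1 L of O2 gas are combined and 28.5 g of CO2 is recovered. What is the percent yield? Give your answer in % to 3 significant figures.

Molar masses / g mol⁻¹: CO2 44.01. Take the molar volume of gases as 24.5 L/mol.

n(C2H4) = 15.80 / 24.5 = 0.6449 mol
n(O2) = 51.10 / 24.5 = 2.086 mol
n/ν for C2H4 = 0.6449/1 = 0.6449
n/ν for O2 = 2.086/3 = 0.6953
Smallest n/ν is C2H4 → limiting reagent.
theoretical n(CO2) = (2/1) × 0.6449 = 1.290 mol → 56.77 g
% yield = 28.5 / 56.77 × 100 = 50.20 %

50.2 %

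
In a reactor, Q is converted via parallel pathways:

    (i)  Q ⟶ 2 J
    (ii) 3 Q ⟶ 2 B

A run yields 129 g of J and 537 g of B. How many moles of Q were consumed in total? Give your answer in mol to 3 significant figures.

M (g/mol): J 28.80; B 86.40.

n(J) = 129 / 28.80 = 4.479 mol
n(B) = 537 / 86.40 = 6.215 mol
n(Q) via (i) = (1/2)×4.479 = 2.240 mol
n(Q) via (ii) = (3/2)×6.215 = 9.323 mol
total n(Q) = 2.240 + 9.323 = 11.56 mol

11.6 mol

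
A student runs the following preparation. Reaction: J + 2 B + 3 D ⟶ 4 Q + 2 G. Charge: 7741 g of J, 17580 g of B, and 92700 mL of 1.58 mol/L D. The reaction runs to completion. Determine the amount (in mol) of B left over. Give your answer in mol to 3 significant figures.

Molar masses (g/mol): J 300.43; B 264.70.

n(J) = 7741 / 300.43 = 25.77 mol
n(B) = 17580 / 264.70 = 66.41 mol
n(D) = 1.58 × 92700/1000 = 146.5 mol
n/ν for J = 25.77/1 = 25.77
n/ν for B = 66.41/2 = 33.21
n/ν for D = 146.5/3 = 48.83
Smallest n/ν is J → limiting reagent.
B consumed = (2/1) × 25.77 = 51.54 mol
B remaining = 66.41 − 51.54 = 14.87 mol

14.9 mol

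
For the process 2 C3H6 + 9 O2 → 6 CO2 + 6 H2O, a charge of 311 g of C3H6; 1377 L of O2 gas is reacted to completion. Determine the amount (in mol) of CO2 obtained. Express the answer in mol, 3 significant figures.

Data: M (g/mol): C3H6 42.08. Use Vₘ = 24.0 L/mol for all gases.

22.2 mol

n(C3H6) = 311.0 / 42.08 = 7.391 mol
n(O2) = 1377 / 24.0 = 57.38 mol
n/ν for C3H6 = 7.391/2 = 3.696
n/ν for O2 = 57.38/9 = 6.376
Smallest n/ν is C3H6 → limiting reagent.
n(CO2) = (6/2) × 7.391 = 22.17 mol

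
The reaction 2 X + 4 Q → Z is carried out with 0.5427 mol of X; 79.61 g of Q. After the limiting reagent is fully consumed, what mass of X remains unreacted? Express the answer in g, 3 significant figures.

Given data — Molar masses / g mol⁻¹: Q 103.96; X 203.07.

n(X) = 0.5427 mol
n(Q) = 79.61 / 103.96 = 0.7658 mol
n/ν for X = 0.5427/2 = 0.2714
n/ν for Q = 0.7658/4 = 0.1915
Smallest n/ν is Q → limiting reagent.
X consumed = (2/4) × 0.7658 = 0.3829 mol
X remaining = 0.5427 − 0.3829 = 0.1598 mol
mass = 0.1598 × 203.07 = 32.45 g

32.5 g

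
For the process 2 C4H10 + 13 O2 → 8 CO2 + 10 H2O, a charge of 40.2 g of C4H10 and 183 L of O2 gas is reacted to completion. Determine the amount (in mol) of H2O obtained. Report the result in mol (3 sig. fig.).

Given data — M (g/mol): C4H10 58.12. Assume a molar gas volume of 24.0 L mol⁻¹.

n(C4H10) = 40.20 / 58.12 = 0.6917 mol
n(O2) = 183.0 / 24.0 = 7.625 mol
n/ν → C4H10: 0.3459, O2: 0.5865; C4H10 is limiting.
n(H2O) = (10/2) × 0.6917 = 3.459 mol

3.46 mol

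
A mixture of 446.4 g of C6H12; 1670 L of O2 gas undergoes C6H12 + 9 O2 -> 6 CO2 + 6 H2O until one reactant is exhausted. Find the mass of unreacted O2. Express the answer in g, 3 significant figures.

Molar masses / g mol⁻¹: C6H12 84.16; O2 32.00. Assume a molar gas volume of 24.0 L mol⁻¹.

n(C6H12) = 446.4 / 84.16 = 5.304 mol
n(O2) = 1670 / 24.0 = 69.58 mol
n/ν for C6H12 = 5.304/1 = 5.304
n/ν for O2 = 69.58/9 = 7.731
Smallest n/ν is C6H12 → limiting reagent.
O2 consumed = (9/1) × 5.304 = 47.74 mol
O2 remaining = 69.58 − 47.74 = 21.84 mol
mass = 21.84 × 32.00 = 698.9 g

699 g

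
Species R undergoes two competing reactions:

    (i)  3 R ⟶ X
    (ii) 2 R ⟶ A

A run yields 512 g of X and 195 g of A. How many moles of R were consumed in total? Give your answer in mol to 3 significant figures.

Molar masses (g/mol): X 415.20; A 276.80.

5.11 mol

n(X) = 512 / 415.20 = 1.233 mol
n(A) = 195 / 276.80 = 0.7045 mol
n(R) via (i) = (3/1)×1.233 = 3.699 mol
n(R) via (ii) = (2/1)×0.7045 = 1.409 mol
total n(R) = 3.699 + 1.409 = 5.108 mol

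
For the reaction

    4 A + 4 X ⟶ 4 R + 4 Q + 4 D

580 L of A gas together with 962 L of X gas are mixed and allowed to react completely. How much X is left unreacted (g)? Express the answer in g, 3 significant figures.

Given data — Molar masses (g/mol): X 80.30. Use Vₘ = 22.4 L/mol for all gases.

1370 g

n(A) = 580.0 / 22.4 = 25.89 mol
n(X) = 962.0 / 22.4 = 42.95 mol
n/ν for A = 25.89/4 = 6.473
n/ν for X = 42.95/4 = 10.74
Smallest n/ν is A → limiting reagent.
X consumed = (4/4) × 25.89 = 25.89 mol
X remaining = 42.95 − 25.89 = 17.06 mol
mass = 17.06 × 80.30 = 1370 g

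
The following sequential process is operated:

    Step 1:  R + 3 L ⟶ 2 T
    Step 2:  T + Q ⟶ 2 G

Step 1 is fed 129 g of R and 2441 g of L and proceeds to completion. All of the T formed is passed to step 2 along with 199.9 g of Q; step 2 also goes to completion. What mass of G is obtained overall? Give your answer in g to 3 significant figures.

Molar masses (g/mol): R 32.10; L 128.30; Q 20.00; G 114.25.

Step 1:
n(R) = 129.0 / 32.10 = 4.019 mol
n(L) = 2441 / 128.30 = 19.03 mol
n/ν for R = 4.019/1 = 4.019
n/ν for L = 19.03/3 = 6.343
Smallest n/ν is R → limiting reagent.
n(T) produced = (2/1) × 4.019 = 8.038 mol
Step 2:
n(T) available = 8.038 mol
n(Q) = 199.9 / 20.00 = 9.995 mol
n/ν for T = 8.038/1 = 8.038
n/ν for Q = 9.995/1 = 9.995
Smallest n/ν is T → limiting reagent.
n(G) = (2/1) × 8.038 = 16.08 mol
mass = 16.08 × 114.25 = 1837 g

1840 g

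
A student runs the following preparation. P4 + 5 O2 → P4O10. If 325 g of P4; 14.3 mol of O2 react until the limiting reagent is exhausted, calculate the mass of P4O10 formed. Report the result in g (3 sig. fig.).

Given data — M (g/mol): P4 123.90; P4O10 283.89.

745 g

n(P4) = 325.0 / 123.90 = 2.623 mol
n(O2) = 14.30 mol
n/ν for P4 = 2.623/1 = 2.623
n/ν for O2 = 14.30/5 = 2.860
Smallest n/ν is P4 → limiting reagent.
n(P4O10) = (1/1) × 2.623 = 2.623 mol
mass = 2.623 × 283.89 = 744.6 g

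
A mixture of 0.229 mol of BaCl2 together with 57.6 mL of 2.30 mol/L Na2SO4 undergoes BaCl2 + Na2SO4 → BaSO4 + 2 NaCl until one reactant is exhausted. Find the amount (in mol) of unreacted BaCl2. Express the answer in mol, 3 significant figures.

n(BaCl2) = 0.2290 mol
n(Na2SO4) = 2.30 × 57.60/1000 = 0.1325 mol
n/ν for BaCl2 = 0.2290/1 = 0.2290
n/ν for Na2SO4 = 0.1325/1 = 0.1325
Smallest n/ν is Na2SO4 → limiting reagent.
BaCl2 consumed = (1/1) × 0.1325 = 0.1325 mol
BaCl2 remaining = 0.2290 − 0.1325 = 0.09650 mol

0.0965 mol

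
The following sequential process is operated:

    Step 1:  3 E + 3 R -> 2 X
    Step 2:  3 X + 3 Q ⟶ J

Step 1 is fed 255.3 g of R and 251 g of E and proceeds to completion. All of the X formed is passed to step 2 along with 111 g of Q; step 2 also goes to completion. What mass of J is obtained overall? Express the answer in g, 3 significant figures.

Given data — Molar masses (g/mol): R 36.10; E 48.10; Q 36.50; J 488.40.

Step 1:
n(R) = 255.3 / 36.10 = 7.072 mol
n(E) = 251.0 / 48.10 = 5.218 mol
n/ν for R = 7.072/3 = 2.357
n/ν for E = 5.218/3 = 1.739
Smallest n/ν is E → limiting reagent.
n(X) produced = (2/3) × 5.218 = 3.479 mol
Step 2:
n(X) available = 3.479 mol
n(Q) = 111.0 / 36.50 = 3.041 mol
n/ν for X = 3.479/3 = 1.160
n/ν for Q = 3.041/3 = 1.014
Smallest n/ν is Q → limiting reagent.
n(J) = (1/3) × 3.041 = 1.014 mol
mass = 1.014 × 488.40 = 495.2 g

495 g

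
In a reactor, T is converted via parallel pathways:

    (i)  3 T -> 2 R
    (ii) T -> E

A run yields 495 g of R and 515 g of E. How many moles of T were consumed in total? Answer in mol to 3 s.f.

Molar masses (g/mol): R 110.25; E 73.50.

13.7 mol

n(R) = 495 / 110.25 = 4.490 mol
n(E) = 515 / 73.50 = 7.007 mol
n(T) via (i) = (3/2)×4.490 = 6.735 mol
n(T) via (ii) = (1/1)×7.007 = 7.007 mol
total n(T) = 6.735 + 7.007 = 13.74 mol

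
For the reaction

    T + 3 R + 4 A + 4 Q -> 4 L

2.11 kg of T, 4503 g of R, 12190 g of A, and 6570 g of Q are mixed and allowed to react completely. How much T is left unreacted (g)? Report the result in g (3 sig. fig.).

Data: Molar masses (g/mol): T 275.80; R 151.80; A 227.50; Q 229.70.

n(T) = 2.110×1000 / 275.80 = 7.650 mol
n(R) = 4503 / 151.80 = 29.66 mol
n(A) = 12190 / 227.50 = 53.58 mol
n(Q) = 6570 / 229.70 = 28.60 mol
n/ν for T = 7.650/1 = 7.650
n/ν for R = 29.66/3 = 9.887
n/ν for A = 53.58/4 = 13.40
n/ν for Q = 28.60/4 = 7.150
Smallest n/ν is Q → limiting reagent.
T consumed = (1/4) × 28.60 = 7.150 mol
T remaining = 7.650 − 7.150 = 0.5000 mol
mass = 0.5000 × 275.80 = 137.9 g

138 g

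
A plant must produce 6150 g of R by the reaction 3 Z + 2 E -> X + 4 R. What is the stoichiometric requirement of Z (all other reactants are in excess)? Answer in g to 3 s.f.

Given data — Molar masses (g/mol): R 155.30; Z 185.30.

5500 g

n(R) = 6150 / 155.30 = 39.60 mol
n(Z) = (3/4) × 39.60 = 29.70 mol
mass = 29.70 × 185.30 = 5503 g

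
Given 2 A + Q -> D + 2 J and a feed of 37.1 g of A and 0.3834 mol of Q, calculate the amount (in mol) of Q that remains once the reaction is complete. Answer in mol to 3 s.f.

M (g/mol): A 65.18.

n(A) = 37.10 / 65.18 = 0.5692 mol
n(Q) = 0.3834 mol
n/ν for A = 0.5692/2 = 0.2846
n/ν for Q = 0.3834/1 = 0.3834
Smallest n/ν is A → limiting reagent.
Q consumed = (1/2) × 0.5692 = 0.2846 mol
Q remaining = 0.3834 − 0.2846 = 0.09880 mol

0.0988 mol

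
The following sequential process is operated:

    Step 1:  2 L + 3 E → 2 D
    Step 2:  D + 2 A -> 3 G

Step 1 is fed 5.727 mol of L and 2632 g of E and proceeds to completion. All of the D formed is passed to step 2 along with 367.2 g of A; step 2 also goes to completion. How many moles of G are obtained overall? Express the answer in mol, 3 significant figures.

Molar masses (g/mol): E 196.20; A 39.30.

14.0 mol

Step 1:
n(L) = 5.727 mol
n(E) = 2632 / 196.20 = 13.41 mol
n/ν for L = 5.727/2 = 2.864
n/ν for E = 13.41/3 = 4.470
Smallest n/ν is L → limiting reagent.
n(D) produced = (2/2) × 5.727 = 5.727 mol
Step 2:
n(D) available = 5.727 mol
n(A) = 367.2 / 39.30 = 9.344 mol
n/ν for D = 5.727/1 = 5.727
n/ν for A = 9.344/2 = 4.672
Smallest n/ν is A → limiting reagent.
n(G) = (3/2) × 9.344 = 14.02 mol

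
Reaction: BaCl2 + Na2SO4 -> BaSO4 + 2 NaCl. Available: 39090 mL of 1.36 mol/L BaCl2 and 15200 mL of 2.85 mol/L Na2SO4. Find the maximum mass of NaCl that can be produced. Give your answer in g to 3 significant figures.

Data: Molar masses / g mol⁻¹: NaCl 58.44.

5060 g

n(BaCl2) = 1.36 × 39090/1000 = 53.16 mol
n(Na2SO4) = 2.85 × 15200/1000 = 43.32 mol
n/ν → BaCl2: 53.16, Na2SO4: 43.32; Na2SO4 is limiting.
n(NaCl) = (2/1) × 43.32 = 86.64 mol
mass = 86.64 × 58.44 = 5063 g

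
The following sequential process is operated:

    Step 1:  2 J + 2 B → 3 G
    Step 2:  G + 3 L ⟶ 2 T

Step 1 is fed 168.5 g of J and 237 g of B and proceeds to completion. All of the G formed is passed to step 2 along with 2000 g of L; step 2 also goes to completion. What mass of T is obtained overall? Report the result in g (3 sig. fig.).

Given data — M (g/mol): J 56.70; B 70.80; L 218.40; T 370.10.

Step 1:
n(J) = 168.5 / 56.70 = 2.972 mol
n(B) = 237.0 / 70.80 = 3.347 mol
n/ν for J = 2.972/2 = 1.486
n/ν for B = 3.347/2 = 1.674
Smallest n/ν is J → limiting reagent.
n(G) produced = (3/2) × 2.972 = 4.458 mol
Step 2:
n(G) available = 4.458 mol
n(L) = 2000 / 218.40 = 9.158 mol
n/ν for G = 4.458/1 = 4.458
n/ν for L = 9.158/3 = 3.053
Smallest n/ν is L → limiting reagent.
n(T) = (2/3) × 9.158 = 6.105 mol
mass = 6.105 × 370.10 = 2259 g

2260 g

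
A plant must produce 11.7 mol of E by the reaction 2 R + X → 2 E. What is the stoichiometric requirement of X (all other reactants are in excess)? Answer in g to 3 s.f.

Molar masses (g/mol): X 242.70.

n(E) = 11.70 mol
n(X) = (1/2) × 11.70 = 5.850 mol
mass = 5.850 × 242.70 = 1420 g

1420 g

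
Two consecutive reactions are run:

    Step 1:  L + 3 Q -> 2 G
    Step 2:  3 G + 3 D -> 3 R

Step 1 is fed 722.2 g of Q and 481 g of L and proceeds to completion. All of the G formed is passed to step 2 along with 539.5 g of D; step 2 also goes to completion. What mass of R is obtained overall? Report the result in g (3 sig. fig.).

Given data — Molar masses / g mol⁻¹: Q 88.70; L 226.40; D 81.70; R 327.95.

Step 1:
n(Q) = 722.2 / 88.70 = 8.142 mol
n(L) = 481.0 / 226.40 = 2.125 mol
n/ν for Q = 8.142/3 = 2.714
n/ν for L = 2.125/1 = 2.125
Smallest n/ν is L → limiting reagent.
n(G) produced = (2/1) × 2.125 = 4.250 mol
Step 2:
n(G) available = 4.250 mol
n(D) = 539.5 / 81.70 = 6.603 mol
n/ν for G = 4.250/3 = 1.417
n/ν for D = 6.603/3 = 2.201
Smallest n/ν is G → limiting reagent.
n(R) = (3/3) × 4.250 = 4.250 mol
mass = 4.250 × 327.95 = 1394 g

1390 g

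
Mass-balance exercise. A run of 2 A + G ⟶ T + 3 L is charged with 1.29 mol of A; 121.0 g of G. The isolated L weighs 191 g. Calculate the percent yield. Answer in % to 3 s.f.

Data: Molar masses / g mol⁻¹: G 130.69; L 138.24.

71.4 %

n(A) = 1.290 mol
n(G) = 121.0 / 130.69 = 0.9259 mol
n/ν for A = 1.290/2 = 0.6450
n/ν for G = 0.9259/1 = 0.9259
Smallest n/ν is A → limiting reagent.
theoretical n(L) = (3/2) × 1.290 = 1.935 mol → 267.5 g
% yield = 191 / 267.5 × 100 = 71.40 %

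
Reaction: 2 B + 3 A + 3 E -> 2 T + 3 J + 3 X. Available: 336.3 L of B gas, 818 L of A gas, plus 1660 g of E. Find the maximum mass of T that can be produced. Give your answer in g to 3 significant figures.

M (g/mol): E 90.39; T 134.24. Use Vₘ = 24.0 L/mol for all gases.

1640 g

n(B) = 336.3 / 24.0 = 14.01 mol
n(A) = 818.0 / 24.0 = 34.08 mol
n(E) = 1660 / 90.39 = 18.36 mol
n/ν → B: 7.005, A: 11.36, E: 6.120; E is limiting.
n(T) = (2/3) × 18.36 = 12.24 mol
mass = 12.24 × 134.24 = 1643 g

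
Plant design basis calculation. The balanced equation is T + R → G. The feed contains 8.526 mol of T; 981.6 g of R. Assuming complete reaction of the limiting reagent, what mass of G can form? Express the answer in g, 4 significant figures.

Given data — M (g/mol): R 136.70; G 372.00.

2671 g

n(T) = 8.526 mol
n(R) = 981.6 / 136.70 = 7.181 mol
n/ν for T = 8.526/1 = 8.526
n/ν for R = 7.181/1 = 7.181
Smallest n/ν is R → limiting reagent.
n(G) = (1/1) × 7.181 = 7.181 mol
mass = 7.181 × 372.00 = 2671 g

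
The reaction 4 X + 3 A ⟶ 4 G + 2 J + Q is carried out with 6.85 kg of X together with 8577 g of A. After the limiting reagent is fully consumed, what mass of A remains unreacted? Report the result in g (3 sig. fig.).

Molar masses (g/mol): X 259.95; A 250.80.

n(X) = 6.850×1000 / 259.95 = 26.35 mol
n(A) = 8577 / 250.80 = 34.20 mol
n/ν for X = 26.35/4 = 6.588
n/ν for A = 34.20/3 = 11.40
Smallest n/ν is X → limiting reagent.
A consumed = (3/4) × 26.35 = 19.76 mol
A remaining = 34.20 − 19.76 = 14.44 mol
mass = 14.44 × 250.80 = 3622 g

3620 g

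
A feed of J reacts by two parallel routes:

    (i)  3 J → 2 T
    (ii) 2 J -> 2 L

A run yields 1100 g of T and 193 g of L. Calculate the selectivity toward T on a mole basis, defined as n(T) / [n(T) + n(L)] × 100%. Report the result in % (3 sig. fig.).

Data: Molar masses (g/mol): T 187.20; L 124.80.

n(T) = 1100 / 187.20 = 5.876 mol
n(L) = 193 / 124.80 = 1.546 mol
selectivity = 5.876/(5.876+1.546) × 100 = 79.17 %

79.2 %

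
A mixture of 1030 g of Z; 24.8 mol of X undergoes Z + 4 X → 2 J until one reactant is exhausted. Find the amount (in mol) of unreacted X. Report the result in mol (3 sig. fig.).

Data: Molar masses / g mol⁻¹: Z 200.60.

n(Z) = 1030 / 200.60 = 5.135 mol
n(X) = 24.80 mol
n/ν → Z: 5.135, X: 6.200; Z is limiting.
X consumed = (4/1) × 5.135 = 20.54 mol
X remaining = 24.80 − 20.54 = 4.260 mol

4.26 mol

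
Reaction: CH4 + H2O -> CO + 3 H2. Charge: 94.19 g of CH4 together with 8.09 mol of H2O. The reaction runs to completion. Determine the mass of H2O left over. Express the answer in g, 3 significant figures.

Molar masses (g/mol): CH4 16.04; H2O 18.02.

n(CH4) = 94.19 / 16.04 = 5.872 mol
n(H2O) = 8.090 mol
n/ν for CH4 = 5.872/1 = 5.872
n/ν for H2O = 8.090/1 = 8.090
Smallest n/ν is CH4 → limiting reagent.
H2O consumed = (1/1) × 5.872 = 5.872 mol
H2O remaining = 8.090 − 5.872 = 2.218 mol
mass = 2.218 × 18.02 = 39.97 g

40.0 g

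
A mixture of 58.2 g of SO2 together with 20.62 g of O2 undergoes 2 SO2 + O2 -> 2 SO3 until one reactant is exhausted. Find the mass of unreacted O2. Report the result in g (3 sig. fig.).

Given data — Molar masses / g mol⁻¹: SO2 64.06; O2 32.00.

6.08 g

n(SO2) = 58.20 / 64.06 = 0.9085 mol
n(O2) = 20.62 / 32.00 = 0.6444 mol
n/ν for SO2 = 0.9085/2 = 0.4543
n/ν for O2 = 0.6444/1 = 0.6444
Smallest n/ν is SO2 → limiting reagent.
O2 consumed = (1/2) × 0.9085 = 0.4543 mol
O2 remaining = 0.6444 − 0.4543 = 0.1901 mol
mass = 0.1901 × 32.00 = 6.083 g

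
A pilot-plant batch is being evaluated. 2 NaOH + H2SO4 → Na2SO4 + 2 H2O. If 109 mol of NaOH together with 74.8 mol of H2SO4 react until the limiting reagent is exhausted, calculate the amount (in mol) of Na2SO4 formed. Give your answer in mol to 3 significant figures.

54.5 mol

n(NaOH) = 109.0 mol
n(H2SO4) = 74.80 mol
n/ν for NaOH = 109.0/2 = 54.50
n/ν for H2SO4 = 74.80/1 = 74.80
Smallest n/ν is NaOH → limiting reagent.
n(Na2SO4) = (1/2) × 109.0 = 54.50 mol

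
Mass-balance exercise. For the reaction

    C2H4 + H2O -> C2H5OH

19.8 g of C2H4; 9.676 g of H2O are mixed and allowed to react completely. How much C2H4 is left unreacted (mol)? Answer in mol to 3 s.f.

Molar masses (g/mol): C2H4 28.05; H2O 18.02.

n(C2H4) = 19.80 / 28.05 = 0.7059 mol
n(H2O) = 9.676 / 18.02 = 0.5370 mol
n/ν for C2H4 = 0.7059/1 = 0.7059
n/ν for H2O = 0.5370/1 = 0.5370
Smallest n/ν is H2O → limiting reagent.
C2H4 consumed = (1/1) × 0.5370 = 0.5370 mol
C2H4 remaining = 0.7059 − 0.5370 = 0.1689 mol

0.169 mol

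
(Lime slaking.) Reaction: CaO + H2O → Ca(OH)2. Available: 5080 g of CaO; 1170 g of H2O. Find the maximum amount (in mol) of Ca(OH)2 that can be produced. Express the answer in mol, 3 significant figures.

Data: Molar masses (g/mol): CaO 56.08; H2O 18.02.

n(CaO) = 5080 / 56.08 = 90.58 mol
n(H2O) = 1170 / 18.02 = 64.93 mol
n/ν for CaO = 90.58/1 = 90.58
n/ν for H2O = 64.93/1 = 64.93
Smallest n/ν is H2O → limiting reagent.
n(Ca(OH)2) = (1/1) × 64.93 = 64.93 mol

64.9 mol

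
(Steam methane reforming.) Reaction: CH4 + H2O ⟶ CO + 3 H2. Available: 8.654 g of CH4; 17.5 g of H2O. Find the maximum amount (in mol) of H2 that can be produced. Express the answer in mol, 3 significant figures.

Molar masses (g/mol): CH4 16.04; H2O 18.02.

1.62 mol

n(CH4) = 8.654 / 16.04 = 0.5395 mol
n(H2O) = 17.50 / 18.02 = 0.9711 mol
n/ν for CH4 = 0.5395/1 = 0.5395
n/ν for H2O = 0.9711/1 = 0.9711
Smallest n/ν is CH4 → limiting reagent.
n(H2) = (3/1) × 0.5395 = 1.619 mol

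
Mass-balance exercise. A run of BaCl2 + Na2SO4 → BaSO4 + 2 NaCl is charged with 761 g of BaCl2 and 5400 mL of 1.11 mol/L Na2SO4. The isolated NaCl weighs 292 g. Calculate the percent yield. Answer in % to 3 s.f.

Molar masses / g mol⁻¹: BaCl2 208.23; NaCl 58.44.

n(BaCl2) = 761.0 / 208.23 = 3.655 mol
n(Na2SO4) = 1.11 × 5400/1000 = 5.994 mol
n/ν for BaCl2 = 3.655/1 = 3.655
n/ν for Na2SO4 = 5.994/1 = 5.994
Smallest n/ν is BaCl2 → limiting reagent.
theoretical n(NaCl) = (2/1) × 3.655 = 7.310 mol → 427.2 g
% yield = 292 / 427.2 × 100 = 68.35 %

68.4 %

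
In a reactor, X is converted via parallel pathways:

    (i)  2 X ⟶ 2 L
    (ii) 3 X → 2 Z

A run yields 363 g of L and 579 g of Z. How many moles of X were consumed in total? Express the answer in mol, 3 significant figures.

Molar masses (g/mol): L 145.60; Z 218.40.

6.47 mol

n(L) = 363 / 145.60 = 2.493 mol
n(Z) = 579 / 218.40 = 2.651 mol
n(X) via (i) = (2/2)×2.493 = 2.493 mol
n(X) via (ii) = (3/2)×2.651 = 3.977 mol
total n(X) = 2.493 + 3.977 = 6.470 mol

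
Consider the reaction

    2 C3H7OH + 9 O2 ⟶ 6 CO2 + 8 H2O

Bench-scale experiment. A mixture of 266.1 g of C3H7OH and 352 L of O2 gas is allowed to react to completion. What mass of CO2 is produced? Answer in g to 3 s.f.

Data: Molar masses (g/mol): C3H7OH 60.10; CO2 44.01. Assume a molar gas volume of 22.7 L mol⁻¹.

455 g

n(C3H7OH) = 266.1 / 60.10 = 4.428 mol
n(O2) = 352.0 / 22.7 = 15.51 mol
n/ν → C3H7OH: 2.214, O2: 1.723; O2 is limiting.
n(CO2) = (6/9) × 15.51 = 10.34 mol
mass = 10.34 × 44.01 = 455.1 g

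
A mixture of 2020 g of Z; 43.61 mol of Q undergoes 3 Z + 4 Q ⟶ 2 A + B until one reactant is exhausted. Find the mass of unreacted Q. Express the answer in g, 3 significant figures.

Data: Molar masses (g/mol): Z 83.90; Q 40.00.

n(Z) = 2020 / 83.90 = 24.08 mol
n(Q) = 43.61 mol
n/ν → Z: 8.027, Q: 10.90; Z is limiting.
Q consumed = (4/3) × 24.08 = 32.11 mol
Q remaining = 43.61 − 32.11 = 11.50 mol
mass = 11.50 × 40.00 = 460.0 g

460 g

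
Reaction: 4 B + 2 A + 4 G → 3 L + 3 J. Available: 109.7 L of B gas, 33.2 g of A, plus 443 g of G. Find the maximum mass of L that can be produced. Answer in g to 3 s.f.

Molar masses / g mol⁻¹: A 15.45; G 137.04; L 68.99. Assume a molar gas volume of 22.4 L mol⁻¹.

n(B) = 109.7 / 22.4 = 4.897 mol
n(A) = 33.20 / 15.45 = 2.149 mol
n(G) = 443.0 / 137.04 = 3.233 mol
n/ν for B = 4.897/4 = 1.224
n/ν for A = 2.149/2 = 1.075
n/ν for G = 3.233/4 = 0.8083
Smallest n/ν is G → limiting reagent.
n(L) = (3/4) × 3.233 = 2.425 mol
mass = 2.425 × 68.99 = 167.3 g

167 g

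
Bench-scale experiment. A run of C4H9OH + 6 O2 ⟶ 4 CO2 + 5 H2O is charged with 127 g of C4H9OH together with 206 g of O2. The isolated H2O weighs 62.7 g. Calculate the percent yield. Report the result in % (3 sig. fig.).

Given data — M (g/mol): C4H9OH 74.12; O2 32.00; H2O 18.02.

64.9 %

n(C4H9OH) = 127.0 / 74.12 = 1.713 mol
n(O2) = 206.0 / 32.00 = 6.438 mol
n/ν → C4H9OH: 1.713, O2: 1.073; O2 is limiting.
theoretical n(H2O) = (5/6) × 6.438 = 5.365 mol → 96.68 g
% yield = 62.7 / 96.68 × 100 = 64.85 %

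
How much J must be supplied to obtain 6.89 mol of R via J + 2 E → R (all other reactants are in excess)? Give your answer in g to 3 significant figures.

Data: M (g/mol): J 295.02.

2030 g

n(R) = 6.890 mol
n(J) = (1/1) × 6.890 = 6.890 mol
mass = 6.890 × 295.02 = 2033 g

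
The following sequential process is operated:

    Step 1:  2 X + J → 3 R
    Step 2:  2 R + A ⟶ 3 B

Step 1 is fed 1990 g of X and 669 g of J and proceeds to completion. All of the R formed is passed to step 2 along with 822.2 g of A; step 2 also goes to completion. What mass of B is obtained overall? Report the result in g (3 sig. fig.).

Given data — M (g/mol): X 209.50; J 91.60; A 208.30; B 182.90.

2170 g

Step 1:
n(X) = 1990 / 209.50 = 9.499 mol
n(J) = 669.0 / 91.60 = 7.303 mol
n/ν → X: 4.750, J: 7.303; X is limiting.
n(R) produced = (3/2) × 9.499 = 14.25 mol
Step 2:
n(R) available = 14.25 mol
n(A) = 822.2 / 208.30 = 3.947 mol
n/ν → R: 7.125, A: 3.947; A is limiting.
n(B) = (3/1) × 3.947 = 11.84 mol
mass = 11.84 × 182.90 = 2166 g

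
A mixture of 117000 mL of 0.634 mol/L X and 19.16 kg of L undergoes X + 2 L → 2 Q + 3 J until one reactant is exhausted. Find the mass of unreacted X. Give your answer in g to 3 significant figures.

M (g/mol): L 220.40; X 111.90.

3440 g

n(X) = 0.634 × 117000/1000 = 74.18 mol
n(L) = 19.16×1000 / 220.40 = 86.93 mol
n/ν for X = 74.18/1 = 74.18
n/ν for L = 86.93/2 = 43.47
Smallest n/ν is L → limiting reagent.
X consumed = (1/2) × 86.93 = 43.47 mol
X remaining = 74.18 − 43.47 = 30.71 mol
mass = 30.71 × 111.90 = 3436 g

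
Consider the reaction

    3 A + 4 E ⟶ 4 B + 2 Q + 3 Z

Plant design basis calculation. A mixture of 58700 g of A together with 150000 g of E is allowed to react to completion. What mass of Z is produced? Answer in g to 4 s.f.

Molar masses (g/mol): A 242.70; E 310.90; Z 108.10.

26150 g

n(A) = 58700 / 242.70 = 241.9 mol
n(E) = 150000 / 310.90 = 482.5 mol
n/ν for A = 241.9/3 = 80.63
n/ν for E = 482.5/4 = 120.6
Smallest n/ν is A → limiting reagent.
n(Z) = (3/3) × 241.9 = 241.9 mol
mass = 241.9 × 108.10 = 26150 g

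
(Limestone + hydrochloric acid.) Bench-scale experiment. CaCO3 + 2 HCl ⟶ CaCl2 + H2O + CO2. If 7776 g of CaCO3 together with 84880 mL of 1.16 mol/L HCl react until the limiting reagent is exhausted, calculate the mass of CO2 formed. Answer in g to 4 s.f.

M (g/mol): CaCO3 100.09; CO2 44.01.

n(CaCO3) = 7776 / 100.09 = 77.69 mol
n(HCl) = 1.16 × 84880/1000 = 98.46 mol
n/ν for CaCO3 = 77.69/1 = 77.69
n/ν for HCl = 98.46/2 = 49.23
Smallest n/ν is HCl → limiting reagent.
n(CO2) = (1/2) × 98.46 = 49.23 mol
mass = 49.23 × 44.01 = 2167 g

2167 g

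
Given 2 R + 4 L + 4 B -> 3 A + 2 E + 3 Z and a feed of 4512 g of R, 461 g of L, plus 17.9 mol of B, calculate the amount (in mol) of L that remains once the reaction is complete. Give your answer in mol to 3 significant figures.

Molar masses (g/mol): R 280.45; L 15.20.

n(R) = 4512 / 280.45 = 16.09 mol
n(L) = 461.0 / 15.20 = 30.33 mol
n(B) = 17.90 mol
n/ν for R = 16.09/2 = 8.045
n/ν for L = 30.33/4 = 7.583
n/ν for B = 17.90/4 = 4.475
Smallest n/ν is B → limiting reagent.
L consumed = (4/4) × 17.90 = 17.90 mol
L remaining = 30.33 − 17.90 = 12.43 mol

12.4 mol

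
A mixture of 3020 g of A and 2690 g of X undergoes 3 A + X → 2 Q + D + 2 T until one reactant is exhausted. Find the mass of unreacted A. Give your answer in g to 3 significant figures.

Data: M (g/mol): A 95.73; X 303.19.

472 g

n(A) = 3020 / 95.73 = 31.55 mol
n(X) = 2690 / 303.19 = 8.872 mol
n/ν for A = 31.55/3 = 10.52
n/ν for X = 8.872/1 = 8.872
Smallest n/ν is X → limiting reagent.
A consumed = (3/1) × 8.872 = 26.62 mol
A remaining = 31.55 − 26.62 = 4.930 mol
mass = 4.930 × 95.73 = 471.9 g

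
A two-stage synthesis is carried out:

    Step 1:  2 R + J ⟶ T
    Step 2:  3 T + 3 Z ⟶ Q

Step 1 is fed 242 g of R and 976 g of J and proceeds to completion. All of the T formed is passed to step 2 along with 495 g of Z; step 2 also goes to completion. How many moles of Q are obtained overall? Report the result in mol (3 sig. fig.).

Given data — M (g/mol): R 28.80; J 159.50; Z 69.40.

1.40 mol

Step 1:
n(R) = 242.0 / 28.80 = 8.403 mol
n(J) = 976.0 / 159.50 = 6.119 mol
n/ν → R: 4.202, J: 6.119; R is limiting.
n(T) produced = (1/2) × 8.403 = 4.202 mol
Step 2:
n(T) available = 4.202 mol
n(Z) = 495.0 / 69.40 = 7.133 mol
n/ν → T: 1.401, Z: 2.378; T is limiting.
n(Q) = (1/3) × 4.202 = 1.401 mol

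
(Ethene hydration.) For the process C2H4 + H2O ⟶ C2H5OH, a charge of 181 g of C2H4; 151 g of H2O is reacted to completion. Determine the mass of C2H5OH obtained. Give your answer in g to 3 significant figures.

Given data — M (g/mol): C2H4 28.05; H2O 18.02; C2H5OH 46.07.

297 g

n(C2H4) = 181.0 / 28.05 = 6.453 mol
n(H2O) = 151.0 / 18.02 = 8.380 mol
n/ν → C2H4: 6.453, H2O: 8.380; C2H4 is limiting.
n(C2H5OH) = (1/1) × 6.453 = 6.453 mol
mass = 6.453 × 46.07 = 297.3 g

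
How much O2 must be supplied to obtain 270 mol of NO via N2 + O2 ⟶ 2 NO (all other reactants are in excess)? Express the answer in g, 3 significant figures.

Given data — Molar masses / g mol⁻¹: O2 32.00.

4320 g

n(NO) = 270.0 mol
n(O2) = (1/2) × 270.0 = 135.0 mol
mass = 135.0 × 32.00 = 4320 g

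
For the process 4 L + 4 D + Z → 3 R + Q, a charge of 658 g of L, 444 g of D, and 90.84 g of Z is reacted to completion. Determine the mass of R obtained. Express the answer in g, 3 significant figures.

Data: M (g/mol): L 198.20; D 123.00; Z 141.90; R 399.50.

n(L) = 658.0 / 198.20 = 3.320 mol
n(D) = 444.0 / 123.00 = 3.610 mol
n(Z) = 90.84 / 141.90 = 0.6402 mol
n/ν → L: 0.8300, D: 0.9025, Z: 0.6402; Z is limiting.
n(R) = (3/1) × 0.6402 = 1.921 mol
mass = 1.921 × 399.50 = 767.4 g

767 g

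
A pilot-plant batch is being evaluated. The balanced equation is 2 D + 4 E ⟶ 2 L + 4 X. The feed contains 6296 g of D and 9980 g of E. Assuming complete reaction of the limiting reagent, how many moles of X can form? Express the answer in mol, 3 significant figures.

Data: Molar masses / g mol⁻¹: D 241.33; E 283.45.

35.2 mol

n(D) = 6296 / 241.33 = 26.09 mol
n(E) = 9980 / 283.45 = 35.21 mol
n/ν for D = 26.09/2 = 13.05
n/ν for E = 35.21/4 = 8.803
Smallest n/ν is E → limiting reagent.
n(X) = (4/4) × 35.21 = 35.21 mol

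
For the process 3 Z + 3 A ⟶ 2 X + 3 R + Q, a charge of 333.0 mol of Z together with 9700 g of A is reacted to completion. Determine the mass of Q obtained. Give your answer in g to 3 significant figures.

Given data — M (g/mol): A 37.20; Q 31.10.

2700 g

n(Z) = 333.0 mol
n(A) = 9700 / 37.20 = 260.8 mol
n/ν for Z = 333.0/3 = 111.0
n/ν for A = 260.8/3 = 86.93
Smallest n/ν is A → limiting reagent.
n(Q) = (1/3) × 260.8 = 86.93 mol
mass = 86.93 × 31.10 = 2704 g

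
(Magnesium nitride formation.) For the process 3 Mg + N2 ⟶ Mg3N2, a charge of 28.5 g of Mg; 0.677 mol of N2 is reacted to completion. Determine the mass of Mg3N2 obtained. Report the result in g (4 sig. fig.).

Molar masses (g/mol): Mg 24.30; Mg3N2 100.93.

n(Mg) = 28.50 / 24.30 = 1.173 mol
n(N2) = 0.6770 mol
n/ν → Mg: 0.3910, N2: 0.6770; Mg is limiting.
n(Mg3N2) = (1/3) × 1.173 = 0.3910 mol
mass = 0.3910 × 100.93 = 39.46 g

39.46 g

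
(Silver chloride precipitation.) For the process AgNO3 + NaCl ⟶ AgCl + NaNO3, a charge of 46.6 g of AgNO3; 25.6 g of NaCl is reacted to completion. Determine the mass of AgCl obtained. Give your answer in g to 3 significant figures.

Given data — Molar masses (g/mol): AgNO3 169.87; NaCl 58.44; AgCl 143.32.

39.3 g

n(AgNO3) = 46.60 / 169.87 = 0.2743 mol
n(NaCl) = 25.60 / 58.44 = 0.4381 mol
n/ν for AgNO3 = 0.2743/1 = 0.2743
n/ν for NaCl = 0.4381/1 = 0.4381
Smallest n/ν is AgNO3 → limiting reagent.
n(AgCl) = (1/1) × 0.2743 = 0.2743 mol
mass = 0.2743 × 143.32 = 39.31 g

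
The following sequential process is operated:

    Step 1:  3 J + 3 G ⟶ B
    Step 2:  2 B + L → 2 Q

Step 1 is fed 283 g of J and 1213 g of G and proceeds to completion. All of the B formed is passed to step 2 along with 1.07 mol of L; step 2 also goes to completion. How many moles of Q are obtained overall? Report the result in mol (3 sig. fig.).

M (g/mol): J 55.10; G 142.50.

1.71 mol

Step 1:
n(J) = 283.0 / 55.10 = 5.136 mol
n(G) = 1213 / 142.50 = 8.512 mol
n/ν for J = 5.136/3 = 1.712
n/ν for G = 8.512/3 = 2.837
Smallest n/ν is J → limiting reagent.
n(B) produced = (1/3) × 5.136 = 1.712 mol
Step 2:
n(B) available = 1.712 mol
n(L) = 1.070 mol
n/ν for B = 1.712/2 = 0.8560
n/ν for L = 1.070/1 = 1.070
Smallest n/ν is B → limiting reagent.
n(Q) = (2/2) × 1.712 = 1.712 mol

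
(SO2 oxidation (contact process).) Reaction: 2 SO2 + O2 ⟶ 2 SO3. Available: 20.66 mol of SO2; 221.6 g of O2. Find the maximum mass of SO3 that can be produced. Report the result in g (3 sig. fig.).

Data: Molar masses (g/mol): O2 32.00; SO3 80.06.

n(SO2) = 20.66 mol
n(O2) = 221.6 / 32.00 = 6.925 mol
n/ν → SO2: 10.33, O2: 6.925; O2 is limiting.
n(SO3) = (2/1) × 6.925 = 13.85 mol
mass = 13.85 × 80.06 = 1109 g

1110 g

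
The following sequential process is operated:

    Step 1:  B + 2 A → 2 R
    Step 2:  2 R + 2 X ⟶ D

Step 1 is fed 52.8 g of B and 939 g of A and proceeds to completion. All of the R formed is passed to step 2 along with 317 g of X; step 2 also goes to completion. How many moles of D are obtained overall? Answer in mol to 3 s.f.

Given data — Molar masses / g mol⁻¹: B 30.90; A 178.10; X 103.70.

Step 1:
n(B) = 52.80 / 30.90 = 1.709 mol
n(A) = 939.0 / 178.10 = 5.272 mol
n/ν for B = 1.709/1 = 1.709
n/ν for A = 5.272/2 = 2.636
Smallest n/ν is B → limiting reagent.
n(R) produced = (2/1) × 1.709 = 3.418 mol
Step 2:
n(R) available = 3.418 mol
n(X) = 317.0 / 103.70 = 3.057 mol
n/ν for R = 3.418/2 = 1.709
n/ν for X = 3.057/2 = 1.529
Smallest n/ν is X → limiting reagent.
n(D) = (1/2) × 3.057 = 1.529 mol

1.53 mol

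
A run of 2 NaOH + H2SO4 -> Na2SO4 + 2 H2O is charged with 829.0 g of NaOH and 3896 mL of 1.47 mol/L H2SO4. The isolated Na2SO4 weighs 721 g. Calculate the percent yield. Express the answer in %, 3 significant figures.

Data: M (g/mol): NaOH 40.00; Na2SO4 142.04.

88.6 %

n(NaOH) = 829.0 / 40.00 = 20.73 mol
n(H2SO4) = 1.47 × 3896/1000 = 5.727 mol
n/ν for NaOH = 20.73/2 = 10.37
n/ν for H2SO4 = 5.727/1 = 5.727
Smallest n/ν is H2SO4 → limiting reagent.
theoretical n(Na2SO4) = (1/1) × 5.727 = 5.727 mol → 813.5 g
% yield = 721 / 813.5 × 100 = 88.63 %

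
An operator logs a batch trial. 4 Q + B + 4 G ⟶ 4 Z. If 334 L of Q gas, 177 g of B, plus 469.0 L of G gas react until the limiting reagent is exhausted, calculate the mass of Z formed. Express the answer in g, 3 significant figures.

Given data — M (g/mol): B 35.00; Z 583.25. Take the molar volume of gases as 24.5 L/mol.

n(Q) = 334.0 / 24.5 = 13.63 mol
n(B) = 177.0 / 35.00 = 5.057 mol
n(G) = 469.0 / 24.5 = 19.14 mol
n/ν → Q: 3.408, B: 5.057, G: 4.785; Q is limiting.
n(Z) = (4/4) × 13.63 = 13.63 mol
mass = 13.63 × 583.25 = 7950 g

7950 g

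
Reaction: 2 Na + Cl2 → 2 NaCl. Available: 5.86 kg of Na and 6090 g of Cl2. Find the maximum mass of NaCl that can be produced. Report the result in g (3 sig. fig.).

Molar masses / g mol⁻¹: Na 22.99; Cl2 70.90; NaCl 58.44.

n(Na) = 5.860×1000 / 22.99 = 254.9 mol
n(Cl2) = 6090 / 70.90 = 85.90 mol
n/ν → Na: 127.5, Cl2: 85.90; Cl2 is limiting.
n(NaCl) = (2/1) × 85.90 = 171.8 mol
mass = 171.8 × 58.44 = 10040 g

10000 g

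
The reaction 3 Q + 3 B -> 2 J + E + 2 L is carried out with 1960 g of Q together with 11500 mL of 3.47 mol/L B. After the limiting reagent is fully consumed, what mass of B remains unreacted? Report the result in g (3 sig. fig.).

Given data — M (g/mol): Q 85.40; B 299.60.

n(Q) = 1960 / 85.40 = 22.95 mol
n(B) = 3.47 × 11500/1000 = 39.91 mol
n/ν for Q = 22.95/3 = 7.650
n/ν for B = 39.91/3 = 13.30
Smallest n/ν is Q → limiting reagent.
B consumed = (3/3) × 22.95 = 22.95 mol
B remaining = 39.91 − 22.95 = 16.96 mol
mass = 16.96 × 299.60 = 5081 g

5080 g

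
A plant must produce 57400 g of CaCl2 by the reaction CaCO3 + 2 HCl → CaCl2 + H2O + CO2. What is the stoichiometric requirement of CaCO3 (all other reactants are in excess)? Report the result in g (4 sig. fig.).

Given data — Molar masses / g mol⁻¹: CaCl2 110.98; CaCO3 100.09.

n(CaCl2) = 57400 / 110.98 = 517.2 mol
n(CaCO3) = (1/1) × 517.2 = 517.2 mol
mass = 517.2 × 100.09 = 51770 g

51770 g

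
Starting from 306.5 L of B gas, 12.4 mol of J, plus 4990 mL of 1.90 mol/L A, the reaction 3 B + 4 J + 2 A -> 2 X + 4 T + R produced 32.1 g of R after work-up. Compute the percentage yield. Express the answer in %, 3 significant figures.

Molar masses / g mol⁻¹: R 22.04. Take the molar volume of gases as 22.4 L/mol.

n(B) = 306.5 / 22.4 = 13.68 mol
n(J) = 12.40 mol
n(A) = 1.90 × 4990/1000 = 9.481 mol
n/ν for B = 13.68/3 = 4.560
n/ν for J = 12.40/4 = 3.100
n/ν for A = 9.481/2 = 4.741
Smallest n/ν is J → limiting reagent.
theoretical n(R) = (1/4) × 12.40 = 3.100 mol → 68.32 g
% yield = 32.1 / 68.32 × 100 = 46.98 %

47.0 %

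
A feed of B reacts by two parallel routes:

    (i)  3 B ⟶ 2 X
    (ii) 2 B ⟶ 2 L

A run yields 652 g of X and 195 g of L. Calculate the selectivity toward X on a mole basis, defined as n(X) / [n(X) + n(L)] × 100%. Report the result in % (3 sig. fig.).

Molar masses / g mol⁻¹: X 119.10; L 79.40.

n(X) = 652 / 119.10 = 5.474 mol
n(L) = 195 / 79.40 = 2.456 mol
selectivity = 5.474/(5.474+2.456) × 100 = 69.03 %

69.0 %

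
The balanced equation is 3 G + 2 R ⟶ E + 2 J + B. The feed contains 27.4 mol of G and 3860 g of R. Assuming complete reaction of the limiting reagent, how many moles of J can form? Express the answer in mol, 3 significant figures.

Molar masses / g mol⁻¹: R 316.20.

12.2 mol

n(G) = 27.40 mol
n(R) = 3860 / 316.20 = 12.21 mol
n/ν → G: 9.133, R: 6.105; R is limiting.
n(J) = (2/2) × 12.21 = 12.21 mol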